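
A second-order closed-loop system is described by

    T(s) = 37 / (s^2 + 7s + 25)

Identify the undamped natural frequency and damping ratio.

Compare the denominator to the standard form s^2 + 2ζωₙs + ωₙ².
ωₙ² = 25, so ωₙ = 5 rad/s.
2ζωₙ = 7, so ζ = 7/(2·5) = 0.7.

ωₙ = 5 rad/s, ζ = 0.7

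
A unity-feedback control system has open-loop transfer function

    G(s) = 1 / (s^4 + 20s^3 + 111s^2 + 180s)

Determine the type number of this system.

Type 1

Factor s from the denominator: s^4 + 20s^3 + 111s^2 + 180s = s·(s^3 + 20s^2 + 111s + 180).
There is 1 pole at the origin, so the system is Type 1.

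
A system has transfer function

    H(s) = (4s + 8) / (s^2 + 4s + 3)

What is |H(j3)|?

Substitute s = j3: numerator = 8 + j12, denominator = -6 + j12.
|H(j3)| = |8 + j12| / |-6 + j12| = 14.422 / 13.416 ≈ 1.075.

|H(j3)| ≈ 1.075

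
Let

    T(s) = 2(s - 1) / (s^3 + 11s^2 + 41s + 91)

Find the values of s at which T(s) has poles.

The poles are the roots of the denominator s^3 + 11s^2 + 41s + 91 = 0.
Trying s = -7: the polynomial evaluates to 0, so (s + 7) is a factor.
Dividing out leaves s^2 + 4s + 13 = 0.
The quadratic formula then gives s = -2 ± 3j.

s = -7, -2 + 3j, -2 - 3j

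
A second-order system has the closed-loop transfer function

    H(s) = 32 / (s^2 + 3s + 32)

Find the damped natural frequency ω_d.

Comparing s^2 + 3s + 32 to s^2 + 2ζωₙs + ωₙ²: ωₙ = √32 ≈ 5.657 rad/s and ζ = 3/(2·√32) ≈ 0.2652.
ζωₙ = 3/2 = 1.5, so ω_d = ωₙ√(1−ζ²) = √(ωₙ² − (ζωₙ)²) = √(32 − 1.5²) = √29.75 ≈ 5.454 rad/s.

ω_d ≈ 5.454 rad/s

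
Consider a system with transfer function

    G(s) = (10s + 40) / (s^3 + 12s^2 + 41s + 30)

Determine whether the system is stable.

stable

The denominator s^3 + 12s^2 + 41s + 30 factors as (s + 5)(s + 1)(s + 6), giving poles at s = -5, -1, -6.
Since all poles lie strictly in the left half-plane, the system is stable.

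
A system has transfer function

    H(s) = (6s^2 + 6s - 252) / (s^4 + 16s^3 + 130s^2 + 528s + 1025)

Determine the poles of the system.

The poles are the roots of the denominator s^4 + 16s^3 + 130s^2 + 528s + 1025 = 0.
No real roots exist; factor into two real quadratics: (s^2 + 8s + 41)(s^2 + 8s + 25) = 0.
Each quadratic gives a conjugate pair via the quadratic formula.

s = -4 + 5j, -4 - 5j, -4 + 3j, -4 - 3j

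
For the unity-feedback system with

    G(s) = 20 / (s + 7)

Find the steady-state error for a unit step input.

G(s) has no poles at the origin.
This is a Type 0 system. Kp = lim_{s→0} G(s) = 20/7.
e_ss = 1/(1 + Kp) = 1/(1 + 20/7) = 7/27 ≈ 0.2593.

e_ss = 0.2593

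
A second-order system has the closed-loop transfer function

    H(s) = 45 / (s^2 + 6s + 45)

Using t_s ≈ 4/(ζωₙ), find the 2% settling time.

Comparing s^2 + 6s + 45 to s^2 + 2ζωₙs + ωₙ²: ωₙ = √45 ≈ 6.708 rad/s and ζ = 6/(2·√45) ≈ 0.4472.
ζωₙ = 6/2 = 3, so t_s ≈ 4/(ζωₙ) = 4/3 ≈ 1.333 s.

t_s ≈ 1.333 s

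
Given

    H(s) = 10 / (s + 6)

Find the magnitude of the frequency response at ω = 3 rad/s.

|H(j3)| ≈ 1.491

Substitute s = j3: numerator = 10, denominator = 6 + j3.
|H(j3)| = |10| / |6 + j3| = 10 / 6.7082 ≈ 1.491.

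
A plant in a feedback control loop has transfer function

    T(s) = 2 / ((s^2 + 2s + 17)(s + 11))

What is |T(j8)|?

Substitute s = j8: numerator = 2, denominator = -645 - j200.
|T(j8)| = |2| / |-645 - j200| = 2 / 675.30 ≈ 0.002962.

|T(j8)| ≈ 0.002962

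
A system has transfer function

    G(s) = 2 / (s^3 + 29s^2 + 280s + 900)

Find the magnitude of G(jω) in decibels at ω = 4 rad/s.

|G(j4)|_dB ≈ -55.1 dB

Substitute s = j4: numerator = 2, denominator = 436 + j1056.
|G(j4)| = |2| / |436 + j1056| = 2 / 1142.5 ≈ 0.001751.
In decibels: 20·log₁₀(0.001751) ≈ -55.1 dB.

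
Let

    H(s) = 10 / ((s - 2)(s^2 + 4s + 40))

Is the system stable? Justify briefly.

unstable

The poles can be read from the denominator factors: s = 2, -2 ± 6j.
Since the pole(s) at s = 2 lie in the right half-plane, the system is unstable.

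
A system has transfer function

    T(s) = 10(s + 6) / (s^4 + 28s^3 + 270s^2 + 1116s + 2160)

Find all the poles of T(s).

s = -12, -3 + 3j, -3 - 3j, -10

The poles are the roots of the denominator s^4 + 28s^3 + 270s^2 + 1116s + 2160 = 0.
Trying s = -12: the polynomial evaluates to 0, so (s + 12) is a factor.
Dividing out leaves s^3 + 16s^2 + 78s + 180 = 0.
This factors further as (s^2 + 6s + 18)(s + 10) = 0.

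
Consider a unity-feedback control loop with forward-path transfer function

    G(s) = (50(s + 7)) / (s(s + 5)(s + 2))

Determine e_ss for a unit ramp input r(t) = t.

e_ss = 0.02857

G(s) has one pole at the origin.
This is a Type 1 system. Kv = lim_{s→0} s·G(s) = 350/10 = 35.
e_ss = 1/Kv = 1/(35) = 1/35 ≈ 0.02857.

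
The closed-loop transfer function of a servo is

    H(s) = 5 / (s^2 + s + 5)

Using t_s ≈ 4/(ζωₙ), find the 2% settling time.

t_s ≈ 8 s

Comparing s^2 + s + 5 to s^2 + 2ζωₙs + ωₙ²: ωₙ = √5 ≈ 2.236 rad/s and ζ = 1/(2·√5) ≈ 0.2236.
ζωₙ = 1/2 = 0.5, so t_s ≈ 4/(ζωₙ) = 4/0.5 = 8 s.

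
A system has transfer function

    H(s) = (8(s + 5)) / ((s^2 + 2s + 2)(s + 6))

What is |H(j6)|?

|H(j6)| ≈ 0.2042

Substitute s = j6: numerator = 40 + j48, denominator = -276 - j132.
|H(j6)| = |40 + j48| / |-276 - j132| = 62.482 / 305.94 ≈ 0.2042.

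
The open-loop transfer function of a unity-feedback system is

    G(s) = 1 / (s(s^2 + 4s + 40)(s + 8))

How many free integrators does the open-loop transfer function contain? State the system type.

Type 1

The denominator has 1 factor of s at the origin (free integrator), so this is a Type 1 system.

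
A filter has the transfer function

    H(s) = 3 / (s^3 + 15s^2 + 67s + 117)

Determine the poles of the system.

s = -3 + 2j, -3 - 2j, -9

The poles are the roots of the denominator s^3 + 15s^2 + 67s + 117 = 0.
Trying s = -9: the polynomial evaluates to 0, so (s + 9) is a factor.
Dividing out leaves s^2 + 6s + 13 = 0.
The quadratic formula then gives s = -3 ± 2j.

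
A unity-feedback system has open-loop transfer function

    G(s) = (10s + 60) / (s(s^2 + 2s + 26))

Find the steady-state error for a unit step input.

G(s) has one pole at the origin.
This is a Type 1 system; for a step input the steady-state error is zero.

e_ss = 0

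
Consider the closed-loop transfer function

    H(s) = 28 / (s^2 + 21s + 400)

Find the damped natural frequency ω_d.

ω_d ≈ 17.02 rad/s

Comparing s^2 + 21s + 400 to s^2 + 2ζωₙs + ωₙ²: ωₙ = 20 rad/s and ζ = 21/(2·20) = 0.525.
ζωₙ = 21/2 = 10.5, so ω_d = ωₙ√(1−ζ²) = √(ωₙ² − (ζωₙ)²) = √(400 − 10.5²) = √289.75 ≈ 17.02 rad/s.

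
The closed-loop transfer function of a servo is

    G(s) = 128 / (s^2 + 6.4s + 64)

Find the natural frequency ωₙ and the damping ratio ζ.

Compare the denominator to the standard form s^2 + 2ζωₙs + ωₙ².
ωₙ² = 64, so ωₙ = 8 rad/s.
2ζωₙ = 6.4, so ζ = 6.4/(2·8) = 0.4.

ωₙ = 8 rad/s, ζ = 0.4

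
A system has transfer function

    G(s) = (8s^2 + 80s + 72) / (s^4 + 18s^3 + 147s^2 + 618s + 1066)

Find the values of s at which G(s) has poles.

The poles are the roots of the denominator s^4 + 18s^3 + 147s^2 + 618s + 1066 = 0.
No real roots exist; factor into two real quadratics: (s^2 + 10s + 26)(s^2 + 8s + 41) = 0.
Each quadratic gives a conjugate pair via the quadratic formula.

s = -5 + j, -5 - j, -4 + 5j, -4 - 5j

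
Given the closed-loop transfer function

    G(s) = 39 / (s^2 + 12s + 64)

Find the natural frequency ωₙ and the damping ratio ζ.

ωₙ = 8 rad/s, ζ = 0.75

Compare the denominator to the standard form s^2 + 2ζωₙs + ωₙ².
ωₙ² = 64, so ωₙ = 8 rad/s.
2ζωₙ = 12, so ζ = 12/(2·8) = 0.75.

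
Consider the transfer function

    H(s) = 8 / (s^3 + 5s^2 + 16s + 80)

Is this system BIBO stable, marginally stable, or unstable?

marginally stable

The denominator s^3 + 5s^2 + 16s + 80 factors as (s^2 + 16)(s + 5), giving poles at s = 4j, -4j, -5.
Since the simple pole(s) at s = 4j, -4j lie on the jω-axis with none in the right half-plane, the system is marginally stable.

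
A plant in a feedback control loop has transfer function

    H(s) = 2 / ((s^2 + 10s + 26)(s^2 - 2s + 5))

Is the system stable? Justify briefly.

The poles can be read from the denominator factors: s = -5 + j, -5 - j, 1 + 2j, 1 - 2j.
Since the pole(s) at s = 1 ± 2j lie in the right half-plane, the system is unstable.

unstable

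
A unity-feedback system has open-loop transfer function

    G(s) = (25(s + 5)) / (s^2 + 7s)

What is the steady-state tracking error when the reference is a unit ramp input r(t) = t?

e_ss = 0.05600

G(s) has one pole at the origin.
This is a Type 1 system. Kv = lim_{s→0} s·G(s) = 125/7.
e_ss = 1/Kv = 1/(125/7) = 7/125 ≈ 0.05600.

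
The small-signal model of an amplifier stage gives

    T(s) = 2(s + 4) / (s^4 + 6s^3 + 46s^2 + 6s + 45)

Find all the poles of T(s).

s = j, -j, -3 + 6j, -3 - 6j

The poles are the roots of the denominator s^4 + 6s^3 + 46s^2 + 6s + 45 = 0.
No real roots exist; factor into two real quadratics: (s^2 + 1)(s^2 + 6s + 45) = 0.
Each quadratic gives a conjugate pair via the quadratic formula.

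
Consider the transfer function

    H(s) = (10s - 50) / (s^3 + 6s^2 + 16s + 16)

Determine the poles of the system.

The poles are the roots of the denominator s^3 + 6s^2 + 16s + 16 = 0.
Trying s = -2: the polynomial evaluates to 0, so (s + 2) is a factor.
Dividing out leaves s^2 + 4s + 8 = 0.
The quadratic formula then gives s = -2 ± 2j.

s = -2 ± 2j, -2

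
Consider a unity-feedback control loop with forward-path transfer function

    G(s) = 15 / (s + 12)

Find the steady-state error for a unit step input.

e_ss = 0.4444

G(s) has no poles at the origin.
This is a Type 0 system. Kp = lim_{s→0} G(s) = 15/12 = 5/4.
e_ss = 1/(1 + Kp) = 1/(1 + 5/4) = 4/9 ≈ 0.4444.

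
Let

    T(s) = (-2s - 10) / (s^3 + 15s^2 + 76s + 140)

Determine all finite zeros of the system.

Set the numerator to zero: -2s - 10 = 0, i.e. -2·(s + 5) = 0.
So s = -5.

s = -5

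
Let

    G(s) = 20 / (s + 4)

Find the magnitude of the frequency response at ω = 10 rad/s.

Substitute s = j10: numerator = 20, denominator = 4 + j10.
|G(j10)| = |20| / |4 + j10| = 20 / 10.770 ≈ 1.857.

|G(j10)| ≈ 1.857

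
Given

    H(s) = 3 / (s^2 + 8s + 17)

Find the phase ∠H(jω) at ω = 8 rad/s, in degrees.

At s = j8: numerator = 3, denominator = -47 + j64.
∠H = ∠num − ∠den = 0° − (126.29°) = -126.3°.

∠H(j8) ≈ -126.3°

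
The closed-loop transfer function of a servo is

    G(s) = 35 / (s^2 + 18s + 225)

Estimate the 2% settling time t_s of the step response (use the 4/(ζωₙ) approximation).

Comparing s^2 + 18s + 225 to s^2 + 2ζωₙs + ωₙ²: ωₙ = 15 rad/s and ζ = 18/(2·15) = 0.6.
ζωₙ = 18/2 = 9, so t_s ≈ 4/(ζωₙ) = 4/9 ≈ 0.4444 s.

t_s ≈ 0.4444 s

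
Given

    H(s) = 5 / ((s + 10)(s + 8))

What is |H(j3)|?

|H(j3)| ≈ 0.05605

Substitute s = j3: numerator = 5, denominator = 71 + j54.
|H(j3)| = |5| / |71 + j54| = 5 / 89.202 ≈ 0.05605.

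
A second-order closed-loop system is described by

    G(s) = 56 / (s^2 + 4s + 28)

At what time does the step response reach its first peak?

t_p ≈ 0.6413 s

Comparing s^2 + 4s + 28 to s^2 + 2ζωₙs + ωₙ²: ωₙ = √28 ≈ 5.292 rad/s and ζ = 4/(2·√28) ≈ 0.3780.
ζωₙ = 4/2 = 2, so ω_d = ωₙ√(1−ζ²) = √(ωₙ² − (ζωₙ)²) = √(28 − 2²) = √24 ≈ 4.899 rad/s.
t_p = π/ω_d = π/4.899 ≈ 0.6413 s.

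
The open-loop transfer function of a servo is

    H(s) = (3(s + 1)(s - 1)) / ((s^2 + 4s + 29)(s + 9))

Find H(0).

At s = 0 each factor (s + a) contributes a and each (s^2 + bs + c) contributes c.
H(0) = 3·(1) · (-1) / ((29) · (9)) = -3/261 = -1/87.

H(0) = -1/87 ≈ -0.01149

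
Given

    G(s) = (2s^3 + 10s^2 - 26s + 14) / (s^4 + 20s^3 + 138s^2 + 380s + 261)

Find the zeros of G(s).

Set the numerator to zero: 2s^3 + 10s^2 - 26s + 14 = 0, i.e. 2·(s^3 + 5s^2 - 13s + 7) = 0.
Factoring: (s - 1)^2(s + 7) = 0.

s = 1, 1, -7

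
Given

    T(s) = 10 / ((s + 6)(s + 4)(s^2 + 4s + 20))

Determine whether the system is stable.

The poles can be read from the denominator factors: s = -6, -4, -2 + 4j, -2 - 4j.
Since all poles lie strictly in the left half-plane, the system is stable.

stable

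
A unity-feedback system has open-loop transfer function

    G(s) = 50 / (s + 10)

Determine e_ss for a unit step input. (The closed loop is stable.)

e_ss = 0.1667

G(s) has no poles at the origin.
This is a Type 0 system. Kp = lim_{s→0} G(s) = 50/10 = 5.
e_ss = 1/(1 + Kp) = 1/(1 + 5) = 1/6 ≈ 0.1667.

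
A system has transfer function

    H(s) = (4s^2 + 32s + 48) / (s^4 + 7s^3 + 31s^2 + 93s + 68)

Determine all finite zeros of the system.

s = -2, -6

Set the numerator to zero: 4s^2 + 32s + 48 = 0, i.e. 4·(s^2 + 8s + 12) = 0.
Factoring: (s + 2)(s + 6) = 0.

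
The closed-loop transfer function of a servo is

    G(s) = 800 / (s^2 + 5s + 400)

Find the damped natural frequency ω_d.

Comparing s^2 + 5s + 400 to s^2 + 2ζωₙs + ωₙ²: ωₙ = 20 rad/s and ζ = 5/(2·20) = 0.125.
ζωₙ = 5/2 = 2.5, so ω_d = ωₙ√(1−ζ²) = √(ωₙ² − (ζωₙ)²) = √(400 − 2.5²) = √393.75 ≈ 19.84 rad/s.

ω_d ≈ 19.84 rad/s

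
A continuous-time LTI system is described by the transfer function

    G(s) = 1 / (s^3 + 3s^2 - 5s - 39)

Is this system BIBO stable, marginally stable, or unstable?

The denominator s^3 + 3s^2 - 5s - 39 factors as (s - 3)(s^2 + 6s + 13), giving poles at s = 3, -3 + 2j, -3 - 2j.
Since the pole(s) at s = 3 lie in the right half-plane, the system is unstable.

unstable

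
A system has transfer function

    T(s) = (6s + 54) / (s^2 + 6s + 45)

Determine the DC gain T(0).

Set s = 0: T(0) = (54) / (45) = 6/5.

T(0) = 6/5 ≈ 1.200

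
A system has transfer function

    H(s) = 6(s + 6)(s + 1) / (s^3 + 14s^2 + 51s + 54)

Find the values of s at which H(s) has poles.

The poles are the roots of the denominator s^3 + 14s^2 + 51s + 54 = 0.
Trying s = -3: the polynomial evaluates to 0, so (s + 3) is a factor.
Dividing out leaves s^2 + 11s + 18 = 0.
Factoring the quadratic: (s + 9)(s + 2) = 0.

s = -3, -9, -2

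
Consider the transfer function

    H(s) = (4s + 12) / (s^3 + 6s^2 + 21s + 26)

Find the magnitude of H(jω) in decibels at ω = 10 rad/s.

|H(j10)|_dB ≈ -27.4 dB

Substitute s = j10: numerator = 12 + j40, denominator = -574 - j790.
|H(j10)| = |12 + j40| / |-574 - j790| = 41.761 / 976.51 ≈ 0.04277.
In decibels: 20·log₁₀(0.04277) ≈ -27.4 dB.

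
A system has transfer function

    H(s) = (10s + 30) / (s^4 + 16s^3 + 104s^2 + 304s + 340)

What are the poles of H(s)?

The poles are the roots of the denominator s^4 + 16s^3 + 104s^2 + 304s + 340 = 0.
No real roots exist; factor into two real quadratics: (s^2 + 6s + 10)(s^2 + 10s + 34) = 0.
Each quadratic gives a conjugate pair via the quadratic formula.

s = -3 ± j, -5 ± 3j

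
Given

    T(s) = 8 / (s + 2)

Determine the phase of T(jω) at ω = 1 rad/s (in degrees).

At s = j1: numerator = 8, denominator = 2 + j1.
∠T = ∠num − ∠den = 0° − (26.565°) = -26.57°.

∠T(j1) ≈ -26.57°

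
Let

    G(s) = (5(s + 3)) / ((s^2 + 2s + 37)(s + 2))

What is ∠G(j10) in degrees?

∠G(j10) ≈ -167.8°

At s = j10: numerator = 15 + j50, denominator = -326 - j590.
∠G = ∠num − ∠den = 73.301° − (-118.92°) = 192.2°, which wraps to -167.8°.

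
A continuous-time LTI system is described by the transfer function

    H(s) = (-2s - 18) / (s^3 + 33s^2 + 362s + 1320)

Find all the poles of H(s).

The poles are the roots of the denominator s^3 + 33s^2 + 362s + 1320 = 0.
Trying s = -10: the polynomial evaluates to 0, so (s + 10) is a factor.
Dividing out leaves s^2 + 23s + 132 = 0.
Factoring the quadratic: (s + 12)(s + 11) = 0.

s = -10, -12, -11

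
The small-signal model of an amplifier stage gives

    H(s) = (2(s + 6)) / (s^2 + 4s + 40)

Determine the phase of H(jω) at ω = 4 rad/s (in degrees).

At s = j4: numerator = 12 + j8, denominator = 24 + j16.
∠H = ∠num − ∠den = 33.690° − (33.690°) = 0°.

∠H(j4) ≈ 0°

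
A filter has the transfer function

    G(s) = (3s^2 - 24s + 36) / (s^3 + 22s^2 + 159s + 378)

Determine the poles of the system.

s = -6, -7, -9

The poles are the roots of the denominator s^3 + 22s^2 + 159s + 378 = 0.
Trying s = -6: the polynomial evaluates to 0, so (s + 6) is a factor.
Dividing out leaves s^2 + 16s + 63 = 0.
Factoring the quadratic: (s + 7)(s + 9) = 0.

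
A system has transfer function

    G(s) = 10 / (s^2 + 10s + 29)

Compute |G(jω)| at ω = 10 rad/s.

|G(j10)| ≈ 0.08154

Substitute s = j10: numerator = 10, denominator = -71 + j100.
|G(j10)| = |10| / |-71 + j100| = 10 / 122.64 ≈ 0.08154.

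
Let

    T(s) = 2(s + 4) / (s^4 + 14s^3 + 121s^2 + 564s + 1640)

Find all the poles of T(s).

s = -5 ± 4j, -2 ± 6j

The poles are the roots of the denominator s^4 + 14s^3 + 121s^2 + 564s + 1640 = 0.
No real roots exist; factor into two real quadratics: (s^2 + 10s + 41)(s^2 + 4s + 40) = 0.
Each quadratic gives a conjugate pair via the quadratic formula.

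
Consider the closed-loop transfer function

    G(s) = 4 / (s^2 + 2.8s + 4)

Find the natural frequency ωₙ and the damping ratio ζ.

ωₙ = 2 rad/s, ζ = 0.7

Compare the denominator to the standard form s^2 + 2ζωₙs + ωₙ².
ωₙ² = 4, so ωₙ = 2 rad/s.
2ζωₙ = 2.8, so ζ = 2.8/(2·2) = 0.7.
With ζ = 0.7 the response is underdamped.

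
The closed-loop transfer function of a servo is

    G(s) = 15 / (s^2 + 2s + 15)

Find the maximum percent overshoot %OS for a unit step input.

Comparing s^2 + 2s + 15 to s^2 + 2ζωₙs + ωₙ²: ωₙ = √15 ≈ 3.873 rad/s and ζ = 2/(2·√15) ≈ 0.2582.
%OS = 100·exp(−πζ/√(1−ζ²)) = 100·exp(−π·0.2582/√(1−0.2582²)) ≈ 43.2%.

%OS ≈ 43.2%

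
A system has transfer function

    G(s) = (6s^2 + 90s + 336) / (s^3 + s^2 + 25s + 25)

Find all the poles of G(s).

The poles are the roots of the denominator s^3 + s^2 + 25s + 25 = 0.
Trying s = -1: the polynomial evaluates to 0, so (s + 1) is a factor.
Dividing out leaves s^2 + 25 = 0.
The quadratic formula then gives s = 0 ± 5j.

s = 5j, -5j, -1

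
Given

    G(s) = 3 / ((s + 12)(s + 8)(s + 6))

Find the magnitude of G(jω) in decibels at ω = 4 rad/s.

|G(j4)|_dB ≈ -48.7 dB

Substitute s = j4: numerator = 3, denominator = 160 + j800.
|G(j4)| = |3| / |160 + j800| = 3 / 815.84 ≈ 0.003677.
In decibels: 20·log₁₀(0.003677) ≈ -48.7 dB.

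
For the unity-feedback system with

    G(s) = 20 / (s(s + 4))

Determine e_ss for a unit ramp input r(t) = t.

e_ss = 0.2000

G(s) has one pole at the origin.
This is a Type 1 system. Kv = lim_{s→0} s·G(s) = 20/4 = 5.
e_ss = 1/Kv = 1/(5) = 1/5 ≈ 0.2000.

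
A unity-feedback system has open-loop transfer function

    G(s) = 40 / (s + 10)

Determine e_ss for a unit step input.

e_ss = 0.2000

G(s) has no poles at the origin.
This is a Type 0 system. Kp = lim_{s→0} G(s) = 40/10 = 4.
e_ss = 1/(1 + Kp) = 1/(1 + 4) = 1/5 ≈ 0.2000.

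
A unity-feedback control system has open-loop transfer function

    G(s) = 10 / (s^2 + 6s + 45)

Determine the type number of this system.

Type 0

The denominator has no factor of s at the origin — no free integrator — so this is a Type 0 system.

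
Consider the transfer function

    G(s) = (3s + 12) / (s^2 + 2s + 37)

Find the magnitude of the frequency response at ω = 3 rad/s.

Substitute s = j3: numerator = 12 + j9, denominator = 28 + j6.
|G(j3)| = |12 + j9| / |28 + j6| = 15 / 28.636 ≈ 0.5238.

|G(j3)| ≈ 0.5238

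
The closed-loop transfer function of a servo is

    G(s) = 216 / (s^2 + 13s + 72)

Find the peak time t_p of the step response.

t_p ≈ 0.5760 s

Comparing s^2 + 13s + 72 to s^2 + 2ζωₙs + ωₙ²: ωₙ = √72 ≈ 8.485 rad/s and ζ = 13/(2·√72) ≈ 0.7660.
ζωₙ = 13/2 = 6.5, so ω_d = ωₙ√(1−ζ²) = √(ωₙ² − (ζωₙ)²) = √(72 − 6.5²) = √29.75 ≈ 5.454 rad/s.
t_p = π/ω_d = π/5.454 ≈ 0.5760 s.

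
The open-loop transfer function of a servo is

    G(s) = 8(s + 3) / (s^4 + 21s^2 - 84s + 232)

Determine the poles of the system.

s = 2 ± 2j, -2 ± 5j

The poles are the roots of the denominator s^4 + 21s^2 - 84s + 232 = 0.
No real roots exist; factor into two real quadratics: (s^2 - 4s + 8)(s^2 + 4s + 29) = 0.
Each quadratic gives a conjugate pair via the quadratic formula.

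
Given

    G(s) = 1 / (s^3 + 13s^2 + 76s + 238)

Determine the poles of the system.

The poles are the roots of the denominator s^3 + 13s^2 + 76s + 238 = 0.
Trying s = -7: the polynomial evaluates to 0, so (s + 7) is a factor.
Dividing out leaves s^2 + 6s + 34 = 0.
The quadratic formula then gives s = -3 ± 5j.

s = -3 + 5j, -3 - 5j, -7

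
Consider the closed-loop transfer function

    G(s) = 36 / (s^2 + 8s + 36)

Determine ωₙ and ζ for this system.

ωₙ = 6 rad/s, ζ ≈ 0.6667

Compare the denominator to the standard form s^2 + 2ζωₙs + ωₙ².
ωₙ² = 36, so ωₙ = 6 rad/s.
2ζωₙ = 8, so ζ = 8/(2·6) ≈ 0.6667.
With ζ = 0.6667 the response is underdamped.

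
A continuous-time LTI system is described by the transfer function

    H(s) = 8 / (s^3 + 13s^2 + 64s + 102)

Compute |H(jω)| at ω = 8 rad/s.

|H(j8)| ≈ 0.01096

Substitute s = j8: numerator = 8, denominator = -730.
|H(j8)| = |8| / |-730| = 8 / 730 ≈ 0.01096.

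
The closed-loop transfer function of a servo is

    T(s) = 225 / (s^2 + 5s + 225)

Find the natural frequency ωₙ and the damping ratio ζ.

ωₙ = 15 rad/s, ζ ≈ 0.1667

Compare the denominator to the standard form s^2 + 2ζωₙs + ωₙ².
ωₙ² = 225, so ωₙ = 15 rad/s.
2ζωₙ = 5, so ζ = 5/(2·15) ≈ 0.1667.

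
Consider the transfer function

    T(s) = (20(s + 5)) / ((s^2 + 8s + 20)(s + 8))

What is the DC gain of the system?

T(0) = 5/8 ≈ 0.6250

At s = 0 each factor (s + a) contributes a and each (s^2 + bs + c) contributes c.
T(0) = 20·(5) / ((20) · (8)) = 100/160 = 5/8.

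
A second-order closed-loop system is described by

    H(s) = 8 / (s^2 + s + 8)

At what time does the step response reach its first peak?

Comparing s^2 + s + 8 to s^2 + 2ζωₙs + ωₙ²: ωₙ = √8 ≈ 2.828 rad/s and ζ = 1/(2·√8) ≈ 0.1768.
ζωₙ = 1/2 = 0.5, so ω_d = ωₙ√(1−ζ²) = √(ωₙ² − (ζωₙ)²) = √(8 − 0.5²) = √7.75 ≈ 2.784 rad/s.
t_p = π/ω_d = π/2.784 ≈ 1.128 s.

t_p ≈ 1.128 s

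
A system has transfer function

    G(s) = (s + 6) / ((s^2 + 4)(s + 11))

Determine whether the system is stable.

The poles can be read from the denominator factors: s = 2j, -2j, -11.
Since the simple pole(s) at s = 2j, -2j lie on the jω-axis with none in the right half-plane, the system is marginally stable.

marginally stable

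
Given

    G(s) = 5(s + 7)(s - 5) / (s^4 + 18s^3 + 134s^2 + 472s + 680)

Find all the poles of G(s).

The poles are the roots of the denominator s^4 + 18s^3 + 134s^2 + 472s + 680 = 0.
No real roots exist; factor into two real quadratics: (s^2 + 10s + 34)(s^2 + 8s + 20) = 0.
Each quadratic gives a conjugate pair via the quadratic formula.

s = -5 ± 3j, -4 ± 2j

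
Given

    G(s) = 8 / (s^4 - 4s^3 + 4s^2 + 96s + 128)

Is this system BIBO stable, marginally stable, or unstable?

unstable

The denominator s^4 - 4s^3 + 4s^2 + 96s + 128 factors as (s + 2)^2(s^2 - 8s + 32), giving poles at s = -2, -2, 4 ± 4j.
Since the pole(s) at s = 4 + 4j, 4 - 4j lie in the right half-plane, the system is unstable.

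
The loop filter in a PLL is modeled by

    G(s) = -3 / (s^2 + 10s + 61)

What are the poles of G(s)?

The poles are the roots of the denominator s^2 + 10s + 61 = 0.
Using the quadratic formula: s = (-10 ± √(-144))/2 = -5 ± 6j.

s = -5 ± 6j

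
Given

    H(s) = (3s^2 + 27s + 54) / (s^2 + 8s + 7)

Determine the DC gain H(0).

H(0) = 54/7 ≈ 7.714

Set s = 0: H(0) = (54) / (7) = 54/7.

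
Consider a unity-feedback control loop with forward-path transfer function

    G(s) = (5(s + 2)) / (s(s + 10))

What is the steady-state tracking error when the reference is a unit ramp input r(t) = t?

G(s) has one pole at the origin.
This is a Type 1 system. Kv = lim_{s→0} s·G(s) = 10/10 = 1.
e_ss = 1/Kv = 1/(1) = 1.

e_ss = 1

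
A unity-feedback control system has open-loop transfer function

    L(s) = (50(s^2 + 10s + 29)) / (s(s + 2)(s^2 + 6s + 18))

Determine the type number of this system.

Type 1

The denominator has 1 factor of s at the origin (free integrator), so this is a Type 1 system.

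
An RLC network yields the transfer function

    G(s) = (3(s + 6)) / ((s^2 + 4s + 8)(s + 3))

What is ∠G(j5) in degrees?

At s = j5: numerator = 18 + j15, denominator = -151 - j25.
∠G = ∠num − ∠den = 39.806° − (-170.60°) = 210.4°, which wraps to -149.6°.

∠G(j5) ≈ -149.6°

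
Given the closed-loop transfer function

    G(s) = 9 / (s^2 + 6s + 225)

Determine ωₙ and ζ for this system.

Compare the denominator to the standard form s^2 + 2ζωₙs + ωₙ².
ωₙ² = 225, so ωₙ = 15 rad/s.
2ζωₙ = 6, so ζ = 6/(2·15) = 0.2.

ωₙ = 15 rad/s, ζ = 0.2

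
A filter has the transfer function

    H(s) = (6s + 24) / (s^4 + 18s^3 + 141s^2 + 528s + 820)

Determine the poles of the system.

The poles are the roots of the denominator s^4 + 18s^3 + 141s^2 + 528s + 820 = 0.
No real roots exist; factor into two real quadratics: (s^2 + 8s + 20)(s^2 + 10s + 41) = 0.
Each quadratic gives a conjugate pair via the quadratic formula.

s = -4 + 2j, -4 - 2j, -5 + 4j, -5 - 4j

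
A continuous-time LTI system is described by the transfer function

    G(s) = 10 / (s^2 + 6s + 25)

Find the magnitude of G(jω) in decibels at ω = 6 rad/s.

Substitute s = j6: numerator = 10, denominator = -11 + j36.
|G(j6)| = |10| / |-11 + j36| = 10 / 37.643 ≈ 0.2657.
In decibels: 20·log₁₀(0.2657) ≈ -11.5 dB.

|G(j6)|_dB ≈ -11.5 dB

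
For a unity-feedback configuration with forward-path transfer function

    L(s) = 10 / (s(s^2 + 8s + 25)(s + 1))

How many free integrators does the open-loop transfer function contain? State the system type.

The denominator has 1 factor of s at the origin (free integrator), so this is a Type 1 system.

Type 1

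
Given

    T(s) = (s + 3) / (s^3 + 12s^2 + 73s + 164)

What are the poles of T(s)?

s = -4 + 5j, -4 - 5j, -4

The poles are the roots of the denominator s^3 + 12s^2 + 73s + 164 = 0.
Trying s = -4: the polynomial evaluates to 0, so (s + 4) is a factor.
Dividing out leaves s^2 + 8s + 41 = 0.
The quadratic formula then gives s = -4 ± 5j.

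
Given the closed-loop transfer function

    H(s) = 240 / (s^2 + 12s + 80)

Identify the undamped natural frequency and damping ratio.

ωₙ ≈ 8.944 rad/s, ζ ≈ 0.6708

Compare the denominator to the standard form s^2 + 2ζωₙs + ωₙ².
ωₙ² = 80, so ωₙ = √80 ≈ 8.944 rad/s.
2ζωₙ = 12, so ζ = 12/(2·√80) ≈ 0.6708.
With ζ = 0.6708 the response is underdamped.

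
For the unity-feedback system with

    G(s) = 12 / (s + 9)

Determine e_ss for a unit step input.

e_ss = 0.4286

G(s) has no poles at the origin.
This is a Type 0 system. Kp = lim_{s→0} G(s) = 12/9 = 4/3.
e_ss = 1/(1 + Kp) = 1/(1 + 4/3) = 3/7 ≈ 0.4286.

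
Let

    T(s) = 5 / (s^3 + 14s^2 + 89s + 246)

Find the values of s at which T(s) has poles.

s = -6, -4 ± 5j

The poles are the roots of the denominator s^3 + 14s^2 + 89s + 246 = 0.
Trying s = -6: the polynomial evaluates to 0, so (s + 6) is a factor.
Dividing out leaves s^2 + 8s + 41 = 0.
The quadratic formula then gives s = -4 ± 5j.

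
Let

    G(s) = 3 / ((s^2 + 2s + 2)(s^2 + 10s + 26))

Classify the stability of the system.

stable

The poles can be read from the denominator factors: s = -1 + j, -1 - j, -5 + j, -5 - j.
Since all poles lie strictly in the left half-plane, the system is stable.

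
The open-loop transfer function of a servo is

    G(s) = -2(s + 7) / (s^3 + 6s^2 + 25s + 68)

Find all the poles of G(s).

The poles are the roots of the denominator s^3 + 6s^2 + 25s + 68 = 0.
Trying s = -4: the polynomial evaluates to 0, so (s + 4) is a factor.
Dividing out leaves s^2 + 2s + 17 = 0.
The quadratic formula then gives s = -1 ± 4j.

s = -1 + 4j, -1 - 4j, -4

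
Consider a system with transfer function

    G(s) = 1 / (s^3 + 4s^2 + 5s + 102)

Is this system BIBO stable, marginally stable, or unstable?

The denominator s^3 + 4s^2 + 5s + 102 factors as (s^2 - 2s + 17)(s + 6), giving poles at s = 1 ± 4j, -6.
Since the pole(s) at s = 1 + 4j, 1 - 4j lie in the right half-plane, the system is unstable.

unstable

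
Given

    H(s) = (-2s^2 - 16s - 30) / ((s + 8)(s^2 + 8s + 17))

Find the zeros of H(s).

s = -3, -5

Set the numerator to zero: -2s^2 - 16s - 30 = 0, i.e. -2·(s^2 + 8s + 15) = 0.
Factoring: (s + 3)(s + 5) = 0.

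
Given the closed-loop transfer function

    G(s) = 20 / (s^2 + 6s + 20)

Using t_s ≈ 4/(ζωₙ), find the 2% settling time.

Comparing s^2 + 6s + 20 to s^2 + 2ζωₙs + ωₙ²: ωₙ = √20 ≈ 4.472 rad/s and ζ = 6/(2·√20) ≈ 0.6708.
ζωₙ = 6/2 = 3, so t_s ≈ 4/(ζωₙ) = 4/3 ≈ 1.333 s.

t_s ≈ 1.333 s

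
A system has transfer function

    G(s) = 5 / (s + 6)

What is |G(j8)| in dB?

Substitute s = j8: numerator = 5, denominator = 6 + j8.
|G(j8)| = |5| / |6 + j8| = 5 / 10 = 0.5000.
In decibels: 20·log₁₀(0.5000) ≈ -6.02 dB.

|G(j8)|_dB ≈ -6.02 dB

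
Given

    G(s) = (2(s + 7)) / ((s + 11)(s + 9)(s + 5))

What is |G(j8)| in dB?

|G(j8)|_dB ≈ -37.2 dB

Substitute s = j8: numerator = 14 + j16, denominator = -1105 + j1080.
|G(j8)| = |14 + j16| / |-1105 + j1080| = 21.260 / 1545.1 ≈ 0.01376.
In decibels: 20·log₁₀(0.01376) ≈ -37.2 dB.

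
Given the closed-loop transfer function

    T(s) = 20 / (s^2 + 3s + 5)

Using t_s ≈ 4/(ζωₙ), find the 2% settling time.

t_s ≈ 2.667 s

Comparing s^2 + 3s + 5 to s^2 + 2ζωₙs + ωₙ²: ωₙ = √5 ≈ 2.236 rad/s and ζ = 3/(2·√5) ≈ 0.6708.
ζωₙ = 3/2 = 1.5, so t_s ≈ 4/(ζωₙ) = 4/1.5 ≈ 2.667 s.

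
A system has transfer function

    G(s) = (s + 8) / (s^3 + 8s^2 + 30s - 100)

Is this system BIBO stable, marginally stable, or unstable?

The denominator s^3 + 8s^2 + 30s - 100 factors as (s^2 + 10s + 50)(s - 2), giving poles at s = -5 + 5j, -5 - 5j, 2.
Since the pole(s) at s = 2 lie in the right half-plane, the system is unstable.

unstable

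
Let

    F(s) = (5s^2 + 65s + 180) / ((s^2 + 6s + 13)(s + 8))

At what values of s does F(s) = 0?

Set the numerator to zero: 5s^2 + 65s + 180 = 0, i.e. 5·(s^2 + 13s + 36) = 0.
Factoring: (s + 4)(s + 9) = 0.

s = -4, -9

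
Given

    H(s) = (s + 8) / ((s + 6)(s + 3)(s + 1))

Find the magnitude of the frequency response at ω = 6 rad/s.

Substitute s = j6: numerator = 8 + j6, denominator = -342 - j54.
|H(j6)| = |8 + j6| / |-342 - j54| = 10 / 346.24 ≈ 0.02888.

|H(j6)| ≈ 0.02888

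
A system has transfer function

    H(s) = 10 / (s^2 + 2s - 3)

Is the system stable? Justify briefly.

unstable

The denominator s^2 + 2s - 3 factors as (s + 3)(s - 1), giving poles at s = -3, 1.
Since the pole(s) at s = 1 lie in the right half-plane, the system is unstable.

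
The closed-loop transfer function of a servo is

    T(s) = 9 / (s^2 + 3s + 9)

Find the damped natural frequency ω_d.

Comparing s^2 + 3s + 9 to s^2 + 2ζωₙs + ωₙ²: ωₙ = 3 rad/s and ζ = 3/(2·3) = 0.5.
ζωₙ = 3/2 = 1.5, so ω_d = ωₙ√(1−ζ²) = √(ωₙ² − (ζωₙ)²) = √(9 − 1.5²) = √6.75 ≈ 2.598 rad/s.

ω_d ≈ 2.598 rad/s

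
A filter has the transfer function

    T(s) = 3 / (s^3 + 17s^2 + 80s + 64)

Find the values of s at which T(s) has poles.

s = -8, -8, -1

The poles are the roots of the denominator s^3 + 17s^2 + 80s + 64 = 0.
Trying s = -8: the polynomial evaluates to 0, so (s + 8) is a factor.
Dividing out leaves s^2 + 9s + 8 = 0.
Factoring the quadratic: (s + 8)(s + 1) = 0.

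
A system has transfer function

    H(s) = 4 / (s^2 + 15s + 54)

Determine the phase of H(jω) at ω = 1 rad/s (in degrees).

∠H(j1) ≈ -15.80°

At s = j1: numerator = 4, denominator = 53 + j15.
∠H = ∠num − ∠den = 0° − (15.803°) = -15.80°.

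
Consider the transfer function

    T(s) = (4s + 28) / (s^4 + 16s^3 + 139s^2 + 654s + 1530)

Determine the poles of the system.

The poles are the roots of the denominator s^4 + 16s^3 + 139s^2 + 654s + 1530 = 0.
No real roots exist; factor into two real quadratics: (s^2 + 6s + 45)(s^2 + 10s + 34) = 0.
Each quadratic gives a conjugate pair via the quadratic formula.

s = -3 ± 6j, -5 ± 3j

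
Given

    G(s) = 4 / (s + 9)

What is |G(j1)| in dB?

Substitute s = j1: numerator = 4, denominator = 9 + j1.
|G(j1)| = |4| / |9 + j1| = 4 / 9.0554 ≈ 0.4417.
In decibels: 20·log₁₀(0.4417) ≈ -7.10 dB.

|G(j1)|_dB ≈ -7.10 dB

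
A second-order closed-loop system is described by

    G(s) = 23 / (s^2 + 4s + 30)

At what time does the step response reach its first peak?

t_p ≈ 0.6161 s

Comparing s^2 + 4s + 30 to s^2 + 2ζωₙs + ωₙ²: ωₙ = √30 ≈ 5.477 rad/s and ζ = 4/(2·√30) ≈ 0.3651.
ζωₙ = 4/2 = 2, so ω_d = ωₙ√(1−ζ²) = √(ωₙ² − (ζωₙ)²) = √(30 − 2²) = √26 ≈ 5.099 rad/s.
t_p = π/ω_d = π/5.099 ≈ 0.6161 s.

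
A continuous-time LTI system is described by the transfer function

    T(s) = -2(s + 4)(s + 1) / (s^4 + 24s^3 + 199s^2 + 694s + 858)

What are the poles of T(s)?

The poles are the roots of the denominator s^4 + 24s^3 + 199s^2 + 694s + 858 = 0.
Trying s = -11: the polynomial evaluates to 0, so (s + 11) is a factor.
Dividing out leaves s^3 + 13s^2 + 56s + 78 = 0.
This factors further as (s^2 + 10s + 26)(s + 3) = 0.

s = -5 + j, -5 - j, -11, -3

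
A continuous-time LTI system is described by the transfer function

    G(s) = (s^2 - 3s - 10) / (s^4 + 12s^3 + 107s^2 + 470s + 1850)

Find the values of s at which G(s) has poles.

The poles are the roots of the denominator s^4 + 12s^3 + 107s^2 + 470s + 1850 = 0.
No real roots exist; factor into two real quadratics: (s^2 + 10s + 50)(s^2 + 2s + 37) = 0.
Each quadratic gives a conjugate pair via the quadratic formula.

s = -5 ± 5j, -1 ± 6j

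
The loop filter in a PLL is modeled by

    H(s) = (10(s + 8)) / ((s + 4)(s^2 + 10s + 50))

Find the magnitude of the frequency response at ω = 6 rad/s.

Substitute s = j6: numerator = 80 + j60, denominator = -304 + j324.
|H(j6)| = |80 + j60| / |-304 + j324| = 100 / 444.29 ≈ 0.2251.

|H(j6)| ≈ 0.2251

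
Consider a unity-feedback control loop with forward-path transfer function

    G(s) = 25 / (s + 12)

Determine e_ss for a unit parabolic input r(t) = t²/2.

G(s) has no poles at the origin.
This is a Type 0 system; Ka = lim_{s→0} s^2·G(s) = 0, so the steady-state error for a parabola input is infinite.

e_ss = ∞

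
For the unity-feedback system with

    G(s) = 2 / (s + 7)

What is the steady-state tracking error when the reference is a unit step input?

e_ss = 0.7778

G(s) has no poles at the origin.
This is a Type 0 system. Kp = lim_{s→0} G(s) = 2/7.
e_ss = 1/(1 + Kp) = 1/(1 + 2/7) = 7/9 ≈ 0.7778.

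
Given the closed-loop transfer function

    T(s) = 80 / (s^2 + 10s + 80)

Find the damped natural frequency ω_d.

Comparing s^2 + 10s + 80 to s^2 + 2ζωₙs + ωₙ²: ωₙ = √80 ≈ 8.944 rad/s and ζ = 10/(2·√80) ≈ 0.5590.
ζωₙ = 10/2 = 5, so ω_d = ωₙ√(1−ζ²) = √(ωₙ² − (ζωₙ)²) = √(80 − 5²) = √55 ≈ 7.416 rad/s.

ω_d ≈ 7.416 rad/s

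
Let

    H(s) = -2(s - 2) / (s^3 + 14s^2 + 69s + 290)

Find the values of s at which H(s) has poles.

The poles are the roots of the denominator s^3 + 14s^2 + 69s + 290 = 0.
Trying s = -10: the polynomial evaluates to 0, so (s + 10) is a factor.
Dividing out leaves s^2 + 4s + 29 = 0.
The quadratic formula then gives s = -2 ± 5j.

s = -2 + 5j, -2 - 5j, -10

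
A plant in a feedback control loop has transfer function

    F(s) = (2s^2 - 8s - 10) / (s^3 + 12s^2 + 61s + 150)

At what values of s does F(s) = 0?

Set the numerator to zero: 2s^2 - 8s - 10 = 0, i.e. 2·(s^2 - 4s - 5) = 0.
Factoring: (s + 1)(s - 5) = 0.

s = -1, 5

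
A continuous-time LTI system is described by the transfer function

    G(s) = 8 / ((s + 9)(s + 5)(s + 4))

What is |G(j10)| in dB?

|G(j10)|_dB ≈ -46.1 dB

Substitute s = j10: numerator = 8, denominator = -1620 + j10.
|G(j10)| = |8| / |-1620 + j10| = 8 / 1620.0 ≈ 0.004938.
In decibels: 20·log₁₀(0.004938) ≈ -46.1 dB.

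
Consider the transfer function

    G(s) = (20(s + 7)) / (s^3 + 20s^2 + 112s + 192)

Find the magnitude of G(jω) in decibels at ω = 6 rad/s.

Substitute s = j6: numerator = 140 + j120, denominator = -528 + j456.
|G(j6)| = |140 + j120| / |-528 + j456| = 184.39 / 697.65 ≈ 0.2643.
In decibels: 20·log₁₀(0.2643) ≈ -11.6 dB.

|G(j6)|_dB ≈ -11.6 dB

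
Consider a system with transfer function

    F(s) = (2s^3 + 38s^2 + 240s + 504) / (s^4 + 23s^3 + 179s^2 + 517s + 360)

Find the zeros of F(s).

Set the numerator to zero: 2s^3 + 38s^2 + 240s + 504 = 0, i.e. 2·(s^3 + 19s^2 + 120s + 252) = 0.
Factoring: (s + 6)^2(s + 7) = 0.

s = -6, -7, -6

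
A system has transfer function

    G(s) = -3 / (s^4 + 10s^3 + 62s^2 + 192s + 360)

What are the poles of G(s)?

The poles are the roots of the denominator s^4 + 10s^3 + 62s^2 + 192s + 360 = 0.
No real roots exist; factor into two real quadratics: (s^2 + 4s + 20)(s^2 + 6s + 18) = 0.
Each quadratic gives a conjugate pair via the quadratic formula.

s = -2 ± 4j, -3 ± 3j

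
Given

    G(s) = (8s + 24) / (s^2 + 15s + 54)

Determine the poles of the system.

s = -6, -9

The poles are the roots of the denominator s^2 + 15s + 54 = 0.
Factoring: (s + 6)(s + 9) = 0, so s = -6 and s = -9.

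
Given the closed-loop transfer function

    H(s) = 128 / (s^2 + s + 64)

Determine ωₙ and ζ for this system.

ωₙ = 8 rad/s, ζ = 0.0625

Compare the denominator to the standard form s^2 + 2ζωₙs + ωₙ².
ωₙ² = 64, so ωₙ = 8 rad/s.
2ζωₙ = 1, so ζ = 1/(2·8) = 0.0625.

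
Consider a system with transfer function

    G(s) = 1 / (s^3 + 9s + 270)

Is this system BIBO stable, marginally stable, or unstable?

The denominator s^3 + 9s + 270 factors as (s + 6)(s^2 - 6s + 45), giving poles at s = -6, 3 + 6j, 3 - 6j.
Since the pole(s) at s = 3 + 6j, 3 - 6j lie in the right half-plane, the system is unstable.

unstable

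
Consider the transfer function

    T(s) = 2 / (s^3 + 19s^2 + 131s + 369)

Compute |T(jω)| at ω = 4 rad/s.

Substitute s = j4: numerator = 2, denominator = 65 + j460.
|T(j4)| = |2| / |65 + j460| = 2 / 464.57 ≈ 0.004305.

|T(j4)| ≈ 0.004305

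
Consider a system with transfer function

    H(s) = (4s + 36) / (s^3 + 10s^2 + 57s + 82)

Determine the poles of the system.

The poles are the roots of the denominator s^3 + 10s^2 + 57s + 82 = 0.
Trying s = -2: the polynomial evaluates to 0, so (s + 2) is a factor.
Dividing out leaves s^2 + 8s + 41 = 0.
The quadratic formula then gives s = -4 ± 5j.

s = -4 ± 5j, -2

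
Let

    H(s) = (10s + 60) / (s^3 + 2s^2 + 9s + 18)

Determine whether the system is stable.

marginally stable

The denominator s^3 + 2s^2 + 9s + 18 factors as (s^2 + 9)(s + 2), giving poles at s = 3j, -3j, -2.
Since the simple pole(s) at s = 3j, -3j lie on the jω-axis with none in the right half-plane, the system is marginally stable.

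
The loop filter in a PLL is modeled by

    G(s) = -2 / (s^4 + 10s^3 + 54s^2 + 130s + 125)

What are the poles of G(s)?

s = -3 + 4j, -3 - 4j, -2 + j, -2 - j

The poles are the roots of the denominator s^4 + 10s^3 + 54s^2 + 130s + 125 = 0.
No real roots exist; factor into two real quadratics: (s^2 + 6s + 25)(s^2 + 4s + 5) = 0.
Each quadratic gives a conjugate pair via the quadratic formula.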